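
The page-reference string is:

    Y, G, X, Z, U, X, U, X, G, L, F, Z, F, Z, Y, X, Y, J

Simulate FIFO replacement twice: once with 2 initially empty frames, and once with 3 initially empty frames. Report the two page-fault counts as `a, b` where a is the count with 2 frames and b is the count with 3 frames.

2 frames: F F F F F F . . F F F F . . F F . F → 13 faults.
3 frames: F F F F F . . . F F F F . . F F . F → 12 faults.
12 < 13: adding a frame reduced faults, as is typical.

13, 12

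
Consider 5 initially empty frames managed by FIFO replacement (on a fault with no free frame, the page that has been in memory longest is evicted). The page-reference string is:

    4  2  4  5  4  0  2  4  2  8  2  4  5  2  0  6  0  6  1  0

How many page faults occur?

4 → fault, frames (4)
2 → fault, frames (4 2)
4 → hit
5 → fault, frames (4 2 5)
4 → hit
0 → fault, frames (4 2 5 0)
2 → hit
4 → hit
2 → hit
8 → fault, frames (4 2 5 0 8)
2 → hit
4 → hit
5 → hit
2 → hit
0 → hit
6 → fault, evict 4, frames (2 5 0 8 6)
0 → hit
6 → hit
1 → fault, evict 2, frames (5 0 8 6 1)
0 → hit
Page faults: 7.

7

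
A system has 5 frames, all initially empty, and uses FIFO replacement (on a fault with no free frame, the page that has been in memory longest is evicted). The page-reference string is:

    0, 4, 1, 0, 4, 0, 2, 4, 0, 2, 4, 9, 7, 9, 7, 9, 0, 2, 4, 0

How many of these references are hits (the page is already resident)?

0 → miss, frames [0]
4 → miss, frames [0, 4]
1 → miss, frames [0, 4, 1]
0 → hit
4 → hit
0 → hit
2 → miss, frames [0, 4, 1, 2]
4 → hit
0 → hit
2 → hit
4 → hit
9 → miss, frames [0, 4, 1, 2, 9]
7 → miss, evict 0, frames [4, 1, 2, 9, 7]
9 → hit
7 → hit
9 → hit
0 → miss, evict 4, frames [1, 2, 9, 7, 0]
2 → hit
4 → miss, evict 1, frames [2, 9, 7, 0, 4]
0 → hit
Hits: 12.

12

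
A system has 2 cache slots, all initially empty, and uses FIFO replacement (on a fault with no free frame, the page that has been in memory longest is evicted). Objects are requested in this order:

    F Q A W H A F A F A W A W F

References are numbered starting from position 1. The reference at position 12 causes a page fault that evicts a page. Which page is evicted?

F

pos 1: F -> fault, frames (F)
pos 2: Q -> fault, frames (F Q)
pos 3: A -> fault, evict F, frames (Q A)
pos 4: W -> fault, evict Q, frames (A W)
pos 5: H -> fault, evict A, frames (W H)
pos 6: A -> fault, evict W, frames (H A)
pos 7: F -> fault, evict H, frames (A F)
pos 8: A -> hit
pos 9: F -> hit
pos 10: A -> hit
pos 11: W -> fault, evict A, frames (F W)
pos 12: A -> fault, evict F, frames (W A)
At position 12, page F is evicted.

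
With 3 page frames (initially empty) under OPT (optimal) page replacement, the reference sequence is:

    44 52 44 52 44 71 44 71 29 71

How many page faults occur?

44: fault, frames {44}
52: fault, frames {44,52}
44: hit
52: hit
44: hit
71: fault, frames {44,52,71}
44: hit
71: hit
29: fault, evict 52, frames {44,71,29}
71: hit
Page faults: 4.

4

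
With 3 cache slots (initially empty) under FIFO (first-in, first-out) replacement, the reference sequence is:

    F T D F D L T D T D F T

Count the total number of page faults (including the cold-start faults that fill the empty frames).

6

F -> fault, frames {F}
T -> fault, frames {F,T}
D -> fault, frames {F,T,D}
F -> hit
D -> hit
L -> fault, evict F, frames {T,D,L}
T -> hit
D -> hit
T -> hit
D -> hit
F -> fault, evict T, frames {D,L,F}
T -> fault, evict D, frames {L,F,T}
Page faults: 6.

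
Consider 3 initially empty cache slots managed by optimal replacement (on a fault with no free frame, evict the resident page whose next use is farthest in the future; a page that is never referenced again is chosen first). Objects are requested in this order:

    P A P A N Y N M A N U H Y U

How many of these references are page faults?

8

P -> miss, frames {P}
A -> miss, frames {P,A}
P -> hit
A -> hit
N -> miss, frames {P,A,N}
Y -> miss, evict P, frames {A,N,Y}
N -> hit
M -> miss, evict Y, frames {A,N,M}
A -> hit
N -> hit
U -> miss, evict M, frames {A,N,U}
H -> miss, evict N, frames {A,U,H}
Y -> miss, evict H, frames {A,U,Y}
U -> hit
Page faults: 8.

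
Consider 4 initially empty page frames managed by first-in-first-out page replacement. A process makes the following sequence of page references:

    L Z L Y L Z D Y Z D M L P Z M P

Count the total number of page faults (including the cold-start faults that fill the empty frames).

L -> miss, frames [L]
Z -> miss, frames [L, Z]
L -> hit
Y -> miss, frames [L, Z, Y]
L -> hit
Z -> hit
D -> miss, frames [L, Z, Y, D]
Y -> hit
Z -> hit
D -> hit
M -> miss, evict L, frames [Z, Y, D, M]
L -> miss, evict Z, frames [Y, D, M, L]
P -> miss, evict Y, frames [D, M, L, P]
Z -> miss, evict D, frames [M, L, P, Z]
M -> hit
P -> hit
Page faults: 8.

8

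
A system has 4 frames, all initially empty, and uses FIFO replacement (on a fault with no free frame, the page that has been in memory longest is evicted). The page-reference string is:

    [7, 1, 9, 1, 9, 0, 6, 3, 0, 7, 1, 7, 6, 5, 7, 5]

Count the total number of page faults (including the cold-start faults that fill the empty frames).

9

7 → miss, frames {7}
1 → miss, frames {7,1}
9 → miss, frames {7,1,9}
1 → hit
9 → hit
0 → miss, frames {7,1,9,0}
6 → miss, evict 7, frames {1,9,0,6}
3 → miss, evict 1, frames {9,0,6,3}
0 → hit
7 → miss, evict 9, frames {0,6,3,7}
1 → miss, evict 0, frames {6,3,7,1}
7 → hit
6 → hit
5 → miss, evict 6, frames {3,7,1,5}
7 → hit
5 → hit
Page faults: 9.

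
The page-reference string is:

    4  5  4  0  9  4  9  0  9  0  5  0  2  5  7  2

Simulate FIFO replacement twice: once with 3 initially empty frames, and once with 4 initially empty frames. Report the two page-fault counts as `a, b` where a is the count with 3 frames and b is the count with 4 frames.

3 frames: F F . F F F . . . . F F F . F . → 9 faults.
4 frames: F F . F F . . . . . . . F . F . → 6 faults.
6 < 9: adding a frame reduced faults, as is typical.

9, 6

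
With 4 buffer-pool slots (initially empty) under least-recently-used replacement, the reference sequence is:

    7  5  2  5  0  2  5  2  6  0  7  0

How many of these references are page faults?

7: miss, frames (7)
5: miss, frames (7 5)
2: miss, frames (7 5 2)
5: hit
0: miss, frames (7 2 5 0)
2: hit
5: hit
2: hit
6: miss, evict 7, frames (0 5 2 6)
0: hit
7: miss, evict 5, frames (2 6 0 7)
0: hit
Page faults: 6.

6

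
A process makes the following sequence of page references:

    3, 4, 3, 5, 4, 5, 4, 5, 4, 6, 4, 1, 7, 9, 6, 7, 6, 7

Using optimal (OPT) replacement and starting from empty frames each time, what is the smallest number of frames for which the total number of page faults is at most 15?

f=1: 18 faults
f=2: 8 faults
f=3: 7 faults
f=4: 7 faults
f=5: 7 faults
f=6: 7 faults
f=7: 7 faults
Smallest f with faults ≤ 15 is 2.

2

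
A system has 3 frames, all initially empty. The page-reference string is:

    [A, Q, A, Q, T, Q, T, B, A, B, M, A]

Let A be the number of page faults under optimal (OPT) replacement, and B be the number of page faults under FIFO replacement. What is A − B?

Under OPT: F F . . F . . F . . F . → 5 faults.
Under FIFO: F F . . F . . F F . F . → 6 faults.
A − B = 5 − 6 = -1.

-1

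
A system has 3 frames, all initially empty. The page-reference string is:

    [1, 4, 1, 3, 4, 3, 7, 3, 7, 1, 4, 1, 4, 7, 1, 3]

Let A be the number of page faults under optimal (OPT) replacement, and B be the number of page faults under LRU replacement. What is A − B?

Under OPT: F F . F . . F . . . F . . . . F → 6 faults.
Under LRU: F F . F . . F . . F F . . . . F → 7 faults.
A − B = 6 − 7 = -1.

-1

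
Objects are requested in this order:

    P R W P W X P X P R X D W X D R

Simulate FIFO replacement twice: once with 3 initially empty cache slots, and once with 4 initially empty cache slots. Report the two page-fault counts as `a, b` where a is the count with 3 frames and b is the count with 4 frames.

10, 5

3 frames: F F F . . F F . . F . F F F . F → 10 faults.
4 frames: F F F . . F . . . . . F . . . . → 5 faults.
5 < 10: adding a frame reduced faults, as is typical.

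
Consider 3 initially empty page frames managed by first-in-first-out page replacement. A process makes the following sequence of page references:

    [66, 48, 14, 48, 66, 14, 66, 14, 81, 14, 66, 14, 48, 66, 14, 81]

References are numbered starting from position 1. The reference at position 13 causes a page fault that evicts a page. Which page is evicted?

14

pos 1: 66 -> miss, frames {66}
pos 2: 48 -> miss, frames {66,48}
pos 3: 14 -> miss, frames {66,48,14}
pos 4: 48 -> hit
pos 5: 66 -> hit
pos 6: 14 -> hit
pos 7: 66 -> hit
pos 8: 14 -> hit
pos 9: 81 -> miss, evict 66, frames {48,14,81}
pos 10: 14 -> hit
pos 11: 66 -> miss, evict 48, frames {14,81,66}
pos 12: 14 -> hit
pos 13: 48 -> miss, evict 14, frames {81,66,48}
At position 13, page 14 is evicted.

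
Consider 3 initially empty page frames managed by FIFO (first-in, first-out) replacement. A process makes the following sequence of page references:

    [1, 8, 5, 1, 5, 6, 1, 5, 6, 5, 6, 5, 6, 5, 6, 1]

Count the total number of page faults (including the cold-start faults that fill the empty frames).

5

1 → miss, frames {1}
8 → miss, frames {1,8}
5 → miss, frames {1,8,5}
1 → hit
5 → hit
6 → miss, evict 1, frames {8,5,6}
1 → miss, evict 8, frames {5,6,1}
5 → hit
6 → hit
5 → hit
6 → hit
5 → hit
6 → hit
5 → hit
6 → hit
1 → hit
Page faults: 5.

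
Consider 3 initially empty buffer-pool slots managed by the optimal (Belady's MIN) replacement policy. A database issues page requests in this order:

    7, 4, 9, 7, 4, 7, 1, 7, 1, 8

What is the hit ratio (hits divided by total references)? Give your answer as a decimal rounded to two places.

0.50

7: fault, frames [7]
4: fault, frames [7, 4]
9: fault, frames [7, 4, 9]
7: hit
4: hit
7: hit
1: fault, evict 9, frames [7, 4, 1]
7: hit
1: hit
8: fault, evict 1, frames [7, 4, 8]
Hits: 5 of 10 references → 5/10 = 0.5000.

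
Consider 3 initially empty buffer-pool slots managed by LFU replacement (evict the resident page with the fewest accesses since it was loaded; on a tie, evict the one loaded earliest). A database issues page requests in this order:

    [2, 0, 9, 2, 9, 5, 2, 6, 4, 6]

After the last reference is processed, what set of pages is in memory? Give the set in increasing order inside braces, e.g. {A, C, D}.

{2, 6, 9}

2 -> miss, frames (2)
0 -> miss, frames (2 0)
9 -> miss, frames (2 0 9)
2 -> hit
9 -> hit
5 -> miss, evict 0, frames (2 9 5)
2 -> hit
6 -> miss, evict 5, frames (2 9 6)
4 -> miss, evict 6, frames (2 9 4)
6 -> miss, evict 4, frames (2 9 6)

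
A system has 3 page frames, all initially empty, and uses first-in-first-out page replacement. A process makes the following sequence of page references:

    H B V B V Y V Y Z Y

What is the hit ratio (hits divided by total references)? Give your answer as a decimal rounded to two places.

H -> miss, frames [H]
B -> miss, frames [H, B]
V -> miss, frames [H, B, V]
B -> hit
V -> hit
Y -> miss, evict H, frames [B, V, Y]
V -> hit
Y -> hit
Z -> miss, evict B, frames [V, Y, Z]
Y -> hit
Hits: 5 of 10 references → 5/10 = 0.5000.

0.50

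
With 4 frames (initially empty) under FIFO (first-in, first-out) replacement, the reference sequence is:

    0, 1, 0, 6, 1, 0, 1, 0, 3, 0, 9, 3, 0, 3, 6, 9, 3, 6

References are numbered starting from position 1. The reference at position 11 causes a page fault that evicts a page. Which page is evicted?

0

pos 1: 0: fault, frames [0]
pos 2: 1: fault, frames [0, 1]
pos 3: 0: hit
pos 4: 6: fault, frames [0, 1, 6]
pos 5: 1: hit
pos 6: 0: hit
pos 7: 1: hit
pos 8: 0: hit
pos 9: 3: fault, frames [0, 1, 6, 3]
pos 10: 0: hit
pos 11: 9: fault, evict 0, frames [1, 6, 3, 9]
At position 11, page 0 is evicted.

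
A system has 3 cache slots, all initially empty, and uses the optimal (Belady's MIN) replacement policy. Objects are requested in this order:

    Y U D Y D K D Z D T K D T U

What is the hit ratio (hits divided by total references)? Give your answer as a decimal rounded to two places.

0.50

Y: fault, frames (Y)
U: fault, frames (Y U)
D: fault, frames (Y U D)
Y: hit
D: hit
K: fault, evict Y, frames (U D K)
D: hit
Z: fault, evict U, frames (D K Z)
D: hit
T: fault, evict Z, frames (D K T)
K: hit
D: hit
T: hit
U: fault, evict T, frames (D K U)
Hits: 7 of 14 references → 7/14 = 0.5000.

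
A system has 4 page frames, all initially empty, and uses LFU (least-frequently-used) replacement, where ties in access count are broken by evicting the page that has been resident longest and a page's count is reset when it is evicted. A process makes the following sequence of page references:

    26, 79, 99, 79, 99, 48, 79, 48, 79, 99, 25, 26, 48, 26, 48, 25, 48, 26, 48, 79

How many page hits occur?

26 → fault, frames (26)
79 → fault, frames (26 79)
99 → fault, frames (26 79 99)
79 → hit
99 → hit
48 → fault, frames (26 79 99 48)
79 → hit
48 → hit
79 → hit
99 → hit
25 → fault, evict 26, frames (79 99 48 25)
26 → fault, evict 25, frames (79 99 48 26)
48 → hit
26 → hit
48 → hit
25 → fault, evict 26, frames (79 99 48 25)
48 → hit
26 → fault, evict 25, frames (79 99 48 26)
48 → hit
79 → hit
Hits: 12.

12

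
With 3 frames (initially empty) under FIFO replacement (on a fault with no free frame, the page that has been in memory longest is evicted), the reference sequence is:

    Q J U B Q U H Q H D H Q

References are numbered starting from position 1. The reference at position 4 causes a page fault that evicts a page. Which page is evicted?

pos 1: Q: miss, frames [Q]
pos 2: J: miss, frames [Q, J]
pos 3: U: miss, frames [Q, J, U]
pos 4: B: miss, evict Q, frames [J, U, B]
At position 4, page Q is evicted.

Q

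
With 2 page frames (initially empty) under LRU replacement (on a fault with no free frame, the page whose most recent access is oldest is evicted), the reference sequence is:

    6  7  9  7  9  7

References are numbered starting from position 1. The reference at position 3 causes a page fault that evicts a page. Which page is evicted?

6

pos 1: 6 -> fault, frames (6)
pos 2: 7 -> fault, frames (6 7)
pos 3: 9 -> fault, evict 6, frames (7 9)
At position 3, page 6 is evicted.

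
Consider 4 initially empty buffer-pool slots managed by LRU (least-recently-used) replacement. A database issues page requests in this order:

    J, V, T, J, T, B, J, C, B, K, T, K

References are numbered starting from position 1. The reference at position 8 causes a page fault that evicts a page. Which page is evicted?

V

pos 1: J -> miss, frames [J]
pos 2: V -> miss, frames [J, V]
pos 3: T -> miss, frames [J, V, T]
pos 4: J -> hit
pos 5: T -> hit
pos 6: B -> miss, frames [V, J, T, B]
pos 7: J -> hit
pos 8: C -> miss, evict V, frames [T, B, J, C]
At position 8, page V is evicted.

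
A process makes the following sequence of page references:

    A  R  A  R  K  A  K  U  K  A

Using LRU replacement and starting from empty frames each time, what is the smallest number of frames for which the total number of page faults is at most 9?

2

f=1: 10 faults
f=2: 6 faults
f=3: 4 faults
f=4: 4 faults
Smallest f with faults ≤ 9 is 2.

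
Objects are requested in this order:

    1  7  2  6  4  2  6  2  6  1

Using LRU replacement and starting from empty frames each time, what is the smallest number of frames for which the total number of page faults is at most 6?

f=1: 10 faults
f=2: 8 faults
f=3: 6 faults
f=4: 6 faults
f=5: 5 faults
Smallest f with faults ≤ 6 is 3.

3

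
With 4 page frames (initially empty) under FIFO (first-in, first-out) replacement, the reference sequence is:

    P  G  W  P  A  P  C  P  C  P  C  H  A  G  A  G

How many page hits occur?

P → miss, frames {P}
G → miss, frames {P,G}
W → miss, frames {P,G,W}
P → hit
A → miss, frames {P,G,W,A}
P → hit
C → miss, evict P, frames {G,W,A,C}
P → miss, evict G, frames {W,A,C,P}
C → hit
P → hit
C → hit
H → miss, evict W, frames {A,C,P,H}
A → hit
G → miss, evict A, frames {C,P,H,G}
A → miss, evict C, frames {P,H,G,A}
G → hit
Hits: 7.

7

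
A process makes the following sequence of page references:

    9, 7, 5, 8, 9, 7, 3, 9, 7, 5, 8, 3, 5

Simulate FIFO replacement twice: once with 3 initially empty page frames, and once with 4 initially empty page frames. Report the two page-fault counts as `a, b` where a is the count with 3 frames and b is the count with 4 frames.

3 frames: F F F F F F F . . F F . . → 9 faults.
4 frames: F F F F . . F F F F F F . → 10 faults.
10 > 9: adding a frame increased faults — Belady's anomaly.

9, 10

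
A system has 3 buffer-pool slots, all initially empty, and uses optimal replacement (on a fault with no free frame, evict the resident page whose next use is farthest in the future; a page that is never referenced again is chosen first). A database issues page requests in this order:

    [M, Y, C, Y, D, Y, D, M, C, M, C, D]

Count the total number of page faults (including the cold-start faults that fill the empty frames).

5

M: fault, frames [M]
Y: fault, frames [M, Y]
C: fault, frames [M, Y, C]
Y: hit
D: fault, evict C, frames [M, Y, D]
Y: hit
D: hit
M: hit
C: fault, evict Y, frames [M, D, C]
M: hit
C: hit
D: hit
Page faults: 5.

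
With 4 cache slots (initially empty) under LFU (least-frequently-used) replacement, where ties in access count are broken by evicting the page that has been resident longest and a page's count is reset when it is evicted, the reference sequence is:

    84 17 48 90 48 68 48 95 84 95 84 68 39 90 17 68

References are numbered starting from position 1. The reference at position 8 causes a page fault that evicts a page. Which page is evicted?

pos 1: 84 → fault, frames [84]
pos 2: 17 → fault, frames [84, 17]
pos 3: 48 → fault, frames [84, 17, 48]
pos 4: 90 → fault, frames [84, 17, 48, 90]
pos 5: 48 → hit
pos 6: 68 → fault, evict 84, frames [17, 48, 90, 68]
pos 7: 48 → hit
pos 8: 95 → fault, evict 17, frames [48, 90, 68, 95]
At position 8, page 17 is evicted.

17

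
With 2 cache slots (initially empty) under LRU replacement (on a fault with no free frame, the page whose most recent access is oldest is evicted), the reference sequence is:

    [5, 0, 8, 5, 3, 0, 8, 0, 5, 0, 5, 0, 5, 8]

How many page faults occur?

5 -> fault, frames (5)
0 -> fault, frames (5 0)
8 -> fault, evict 5, frames (0 8)
5 -> fault, evict 0, frames (8 5)
3 -> fault, evict 8, frames (5 3)
0 -> fault, evict 5, frames (3 0)
8 -> fault, evict 3, frames (0 8)
0 -> hit
5 -> fault, evict 8, frames (0 5)
0 -> hit
5 -> hit
0 -> hit
5 -> hit
8 -> fault, evict 0, frames (5 8)
Page faults: 9.

9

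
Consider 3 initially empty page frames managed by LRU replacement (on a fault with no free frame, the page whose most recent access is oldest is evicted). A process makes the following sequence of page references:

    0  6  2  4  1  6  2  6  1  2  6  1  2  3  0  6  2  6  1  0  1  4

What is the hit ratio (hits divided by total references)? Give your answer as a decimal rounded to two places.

0 → fault, frames [0]
6 → fault, frames [0, 6]
2 → fault, frames [0, 6, 2]
4 → fault, evict 0, frames [6, 2, 4]
1 → fault, evict 6, frames [2, 4, 1]
6 → fault, evict 2, frames [4, 1, 6]
2 → fault, evict 4, frames [1, 6, 2]
6 → hit
1 → hit
2 → hit
6 → hit
1 → hit
2 → hit
3 → fault, evict 6, frames [1, 2, 3]
0 → fault, evict 1, frames [2, 3, 0]
6 → fault, evict 2, frames [3, 0, 6]
2 → fault, evict 3, frames [0, 6, 2]
6 → hit
1 → fault, evict 0, frames [2, 6, 1]
0 → fault, evict 2, frames [6, 1, 0]
1 → hit
4 → fault, evict 6, frames [0, 1, 4]
Hits: 8 of 22 references → 8/22 = 0.3636.

0.36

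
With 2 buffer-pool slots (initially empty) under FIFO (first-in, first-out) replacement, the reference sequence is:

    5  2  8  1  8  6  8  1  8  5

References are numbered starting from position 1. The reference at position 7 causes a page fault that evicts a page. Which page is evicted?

1

pos 1: 5 → miss, frames [5]
pos 2: 2 → miss, frames [5, 2]
pos 3: 8 → miss, evict 5, frames [2, 8]
pos 4: 1 → miss, evict 2, frames [8, 1]
pos 5: 8 → hit
pos 6: 6 → miss, evict 8, frames [1, 6]
pos 7: 8 → miss, evict 1, frames [6, 8]
At position 7, page 1 is evicted.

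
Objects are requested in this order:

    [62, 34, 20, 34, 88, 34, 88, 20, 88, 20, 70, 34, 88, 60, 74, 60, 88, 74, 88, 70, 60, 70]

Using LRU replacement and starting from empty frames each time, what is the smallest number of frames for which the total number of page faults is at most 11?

3

f=1: 22 faults
f=2: 14 faults
f=3: 11 faults
f=4: 8 faults
f=5: 7 faults
f=6: 7 faults
f=7: 7 faults
Smallest f with faults ≤ 11 is 3.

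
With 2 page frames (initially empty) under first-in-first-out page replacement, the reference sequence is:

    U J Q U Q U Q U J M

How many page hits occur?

U → miss, frames {U}
J → miss, frames {U,J}
Q → miss, evict U, frames {J,Q}
U → miss, evict J, frames {Q,U}
Q → hit
U → hit
Q → hit
U → hit
J → miss, evict Q, frames {U,J}
M → miss, evict U, frames {J,M}
Hits: 4.

4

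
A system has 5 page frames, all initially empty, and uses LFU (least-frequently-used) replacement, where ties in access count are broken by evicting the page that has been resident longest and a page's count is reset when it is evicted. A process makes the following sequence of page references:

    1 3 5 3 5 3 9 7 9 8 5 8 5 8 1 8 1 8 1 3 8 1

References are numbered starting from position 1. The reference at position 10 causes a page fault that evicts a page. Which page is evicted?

1

pos 1: 1 -> miss, frames {1}
pos 2: 3 -> miss, frames {1,3}
pos 3: 5 -> miss, frames {1,3,5}
pos 4: 3 -> hit
pos 5: 5 -> hit
pos 6: 3 -> hit
pos 7: 9 -> miss, frames {1,3,5,9}
pos 8: 7 -> miss, frames {1,3,5,9,7}
pos 9: 9 -> hit
pos 10: 8 -> miss, evict 1, frames {3,5,9,7,8}
At position 10, page 1 is evicted.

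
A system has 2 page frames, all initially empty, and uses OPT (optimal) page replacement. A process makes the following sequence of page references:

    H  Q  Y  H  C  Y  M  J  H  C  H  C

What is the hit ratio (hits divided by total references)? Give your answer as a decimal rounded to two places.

H: fault, frames [H]
Q: fault, frames [H, Q]
Y: fault, evict Q, frames [H, Y]
H: hit
C: fault, evict H, frames [Y, C]
Y: hit
M: fault, evict Y, frames [C, M]
J: fault, evict M, frames [C, J]
H: fault, evict J, frames [C, H]
C: hit
H: hit
C: hit
Hits: 5 of 12 references → 5/12 = 0.4167.

0.42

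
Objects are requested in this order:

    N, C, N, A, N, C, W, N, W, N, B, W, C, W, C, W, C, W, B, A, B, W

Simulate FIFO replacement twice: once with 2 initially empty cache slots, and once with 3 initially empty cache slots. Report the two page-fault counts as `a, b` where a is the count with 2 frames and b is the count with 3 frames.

2 frames: F F . F F F F F . . F F F . . . . . F F . F → 13 faults.
3 frames: F F . F . . F F . . F . F F . . . . . F F . → 10 faults.
10 < 13: adding a frame reduced faults, as is typical.

13, 10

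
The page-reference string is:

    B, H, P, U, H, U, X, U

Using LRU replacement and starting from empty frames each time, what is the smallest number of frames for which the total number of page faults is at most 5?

3

f=1: 8 faults
f=2: 6 faults
f=3: 5 faults
f=4: 5 faults
f=5: 5 faults
Smallest f with faults ≤ 5 is 3.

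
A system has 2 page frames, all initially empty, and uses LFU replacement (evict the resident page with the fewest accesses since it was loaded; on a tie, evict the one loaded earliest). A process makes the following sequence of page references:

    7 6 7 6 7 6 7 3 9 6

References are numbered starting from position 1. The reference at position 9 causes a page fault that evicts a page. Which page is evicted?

3

pos 1: 7 → miss, frames [7]
pos 2: 6 → miss, frames [7, 6]
pos 3: 7 → hit
pos 4: 6 → hit
pos 5: 7 → hit
pos 6: 6 → hit
pos 7: 7 → hit
pos 8: 3 → miss, evict 6, frames [7, 3]
pos 9: 9 → miss, evict 3, frames [7, 9]
At position 9, page 3 is evicted.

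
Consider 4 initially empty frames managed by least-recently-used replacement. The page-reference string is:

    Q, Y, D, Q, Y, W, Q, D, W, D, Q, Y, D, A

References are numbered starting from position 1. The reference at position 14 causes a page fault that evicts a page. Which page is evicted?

pos 1: Q -> fault, frames (Q)
pos 2: Y -> fault, frames (Q Y)
pos 3: D -> fault, frames (Q Y D)
pos 4: Q -> hit
pos 5: Y -> hit
pos 6: W -> fault, frames (D Q Y W)
pos 7: Q -> hit
pos 8: D -> hit
pos 9: W -> hit
pos 10: D -> hit
pos 11: Q -> hit
pos 12: Y -> hit
pos 13: D -> hit
pos 14: A -> fault, evict W, frames (Q Y D A)
At position 14, page W is evicted.

W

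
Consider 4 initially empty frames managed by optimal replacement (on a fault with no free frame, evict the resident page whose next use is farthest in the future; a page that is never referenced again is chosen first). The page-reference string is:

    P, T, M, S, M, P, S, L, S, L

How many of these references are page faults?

5

P -> fault, frames [P]
T -> fault, frames [P, T]
M -> fault, frames [P, T, M]
S -> fault, frames [P, T, M, S]
M -> hit
P -> hit
S -> hit
L -> fault, evict M, frames [P, T, S, L]
S -> hit
L -> hit
Page faults: 5.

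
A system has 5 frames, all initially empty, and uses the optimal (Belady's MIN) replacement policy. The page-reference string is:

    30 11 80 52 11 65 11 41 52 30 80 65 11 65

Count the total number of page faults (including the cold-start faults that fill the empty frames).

7

30 → fault, frames (30)
11 → fault, frames (30 11)
80 → fault, frames (30 11 80)
52 → fault, frames (30 11 80 52)
11 → hit
65 → fault, frames (30 11 80 52 65)
11 → hit
41 → fault, evict 11, frames (30 80 52 65 41)
52 → hit
30 → hit
80 → hit
65 → hit
11 → fault, evict 41, frames (30 80 52 65 11)
65 → hit
Page faults: 7.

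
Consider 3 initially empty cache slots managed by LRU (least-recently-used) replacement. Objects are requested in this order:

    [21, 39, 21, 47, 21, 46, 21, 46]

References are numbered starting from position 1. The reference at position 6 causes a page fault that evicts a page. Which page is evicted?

39

pos 1: 21: fault, frames [21]
pos 2: 39: fault, frames [21, 39]
pos 3: 21: hit
pos 4: 47: fault, frames [39, 21, 47]
pos 5: 21: hit
pos 6: 46: fault, evict 39, frames [47, 21, 46]
At position 6, page 39 is evicted.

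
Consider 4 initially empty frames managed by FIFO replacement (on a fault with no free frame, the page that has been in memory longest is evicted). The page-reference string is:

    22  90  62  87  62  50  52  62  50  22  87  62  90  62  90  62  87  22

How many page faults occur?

22: fault, frames (22)
90: fault, frames (22 90)
62: fault, frames (22 90 62)
87: fault, frames (22 90 62 87)
62: hit
50: fault, evict 22, frames (90 62 87 50)
52: fault, evict 90, frames (62 87 50 52)
62: hit
50: hit
22: fault, evict 62, frames (87 50 52 22)
87: hit
62: fault, evict 87, frames (50 52 22 62)
90: fault, evict 50, frames (52 22 62 90)
62: hit
90: hit
62: hit
87: fault, evict 52, frames (22 62 90 87)
22: hit
Page faults: 10.

10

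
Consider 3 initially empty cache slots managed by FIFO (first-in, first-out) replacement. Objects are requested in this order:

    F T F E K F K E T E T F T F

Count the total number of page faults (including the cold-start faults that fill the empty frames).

7

F → fault, frames [F]
T → fault, frames [F, T]
F → hit
E → fault, frames [F, T, E]
K → fault, evict F, frames [T, E, K]
F → fault, evict T, frames [E, K, F]
K → hit
E → hit
T → fault, evict E, frames [K, F, T]
E → fault, evict K, frames [F, T, E]
T → hit
F → hit
T → hit
F → hit
Page faults: 7.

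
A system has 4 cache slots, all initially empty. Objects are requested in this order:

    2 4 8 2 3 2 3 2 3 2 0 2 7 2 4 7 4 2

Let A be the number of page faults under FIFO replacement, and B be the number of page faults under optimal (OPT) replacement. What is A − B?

2

Under FIFO: F F F . F . . . . . F F F . F . . . → 8 faults.
Under OPT: F F F . F . . . . . F . F . . . . . → 6 faults.
A − B = 8 − 6 = 2.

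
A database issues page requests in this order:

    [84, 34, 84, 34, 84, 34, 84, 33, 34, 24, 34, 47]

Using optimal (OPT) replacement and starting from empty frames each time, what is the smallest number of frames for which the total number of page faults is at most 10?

f=1: 12 faults
f=2: 5 faults
f=3: 5 faults
f=4: 5 faults
f=5: 5 faults
Smallest f with faults ≤ 10 is 2.

2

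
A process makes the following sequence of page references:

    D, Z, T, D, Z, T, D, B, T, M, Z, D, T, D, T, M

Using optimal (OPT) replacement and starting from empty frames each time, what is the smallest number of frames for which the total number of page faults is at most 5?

4

f=1: 16 faults
f=2: 10 faults
f=3: 6 faults
f=4: 5 faults
f=5: 5 faults
Smallest f with faults ≤ 5 is 4.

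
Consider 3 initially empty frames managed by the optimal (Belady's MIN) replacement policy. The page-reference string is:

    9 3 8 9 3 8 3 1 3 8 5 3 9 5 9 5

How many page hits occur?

10

9: miss, frames {9}
3: miss, frames {9,3}
8: miss, frames {9,3,8}
9: hit
3: hit
8: hit
3: hit
1: miss, evict 9, frames {3,8,1}
3: hit
8: hit
5: miss, evict 1, frames {3,8,5}
3: hit
9: miss, evict 8, frames {3,5,9}
5: hit
9: hit
5: hit
Hits: 10.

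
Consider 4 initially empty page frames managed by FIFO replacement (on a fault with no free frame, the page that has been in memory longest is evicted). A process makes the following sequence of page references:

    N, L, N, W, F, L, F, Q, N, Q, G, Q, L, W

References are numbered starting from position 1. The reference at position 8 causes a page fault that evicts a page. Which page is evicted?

pos 1: N: fault, frames [N]
pos 2: L: fault, frames [N, L]
pos 3: N: hit
pos 4: W: fault, frames [N, L, W]
pos 5: F: fault, frames [N, L, W, F]
pos 6: L: hit
pos 7: F: hit
pos 8: Q: fault, evict N, frames [L, W, F, Q]
At position 8, page N is evicted.

N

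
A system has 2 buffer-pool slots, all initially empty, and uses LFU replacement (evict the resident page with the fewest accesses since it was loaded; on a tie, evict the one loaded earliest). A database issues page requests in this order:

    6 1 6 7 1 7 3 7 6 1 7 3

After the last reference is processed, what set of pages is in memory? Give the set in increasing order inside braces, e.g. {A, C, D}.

{3, 6}

6 → miss, frames [6]
1 → miss, frames [6, 1]
6 → hit
7 → miss, evict 1, frames [6, 7]
1 → miss, evict 7, frames [6, 1]
7 → miss, evict 1, frames [6, 7]
3 → miss, evict 7, frames [6, 3]
7 → miss, evict 3, frames [6, 7]
6 → hit
1 → miss, evict 7, frames [6, 1]
7 → miss, evict 1, frames [6, 7]
3 → miss, evict 7, frames [6, 3]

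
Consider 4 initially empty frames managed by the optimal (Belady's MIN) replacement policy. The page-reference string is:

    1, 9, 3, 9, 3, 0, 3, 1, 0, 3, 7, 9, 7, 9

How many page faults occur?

5

1 -> fault, frames {1}
9 -> fault, frames {1,9}
3 -> fault, frames {1,9,3}
9 -> hit
3 -> hit
0 -> fault, frames {1,9,3,0}
3 -> hit
1 -> hit
0 -> hit
3 -> hit
7 -> fault, evict 0, frames {1,9,3,7}
9 -> hit
7 -> hit
9 -> hit
Page faults: 5.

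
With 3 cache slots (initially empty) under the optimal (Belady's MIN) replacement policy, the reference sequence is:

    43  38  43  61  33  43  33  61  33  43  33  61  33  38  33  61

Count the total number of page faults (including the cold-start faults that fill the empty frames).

43 -> miss, frames {43}
38 -> miss, frames {43,38}
43 -> hit
61 -> miss, frames {43,38,61}
33 -> miss, evict 38, frames {43,61,33}
43 -> hit
33 -> hit
61 -> hit
33 -> hit
43 -> hit
33 -> hit
61 -> hit
33 -> hit
38 -> miss, evict 43, frames {61,33,38}
33 -> hit
61 -> hit
Page faults: 5.

5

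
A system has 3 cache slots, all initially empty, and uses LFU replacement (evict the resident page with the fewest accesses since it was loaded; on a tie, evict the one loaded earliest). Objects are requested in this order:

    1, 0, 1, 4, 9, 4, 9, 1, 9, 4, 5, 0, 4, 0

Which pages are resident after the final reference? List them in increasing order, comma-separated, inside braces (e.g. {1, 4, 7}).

{0, 4, 9}

1 -> fault, frames {1}
0 -> fault, frames {1,0}
1 -> hit
4 -> fault, frames {1,0,4}
9 -> fault, evict 0, frames {1,4,9}
4 -> hit
9 -> hit
1 -> hit
9 -> hit
4 -> hit
5 -> fault, evict 1, frames {4,9,5}
0 -> fault, evict 5, frames {4,9,0}
4 -> hit
0 -> hit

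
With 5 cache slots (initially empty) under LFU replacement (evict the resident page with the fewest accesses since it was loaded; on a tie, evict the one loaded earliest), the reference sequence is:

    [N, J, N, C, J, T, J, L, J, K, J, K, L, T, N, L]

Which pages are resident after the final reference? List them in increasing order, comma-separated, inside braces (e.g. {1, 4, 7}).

{J, K, L, N, T}

N: fault, frames {N}
J: fault, frames {N,J}
N: hit
C: fault, frames {N,J,C}
J: hit
T: fault, frames {N,J,C,T}
J: hit
L: fault, frames {N,J,C,T,L}
J: hit
K: fault, evict C, frames {N,J,T,L,K}
J: hit
K: hit
L: hit
T: hit
N: hit
L: hit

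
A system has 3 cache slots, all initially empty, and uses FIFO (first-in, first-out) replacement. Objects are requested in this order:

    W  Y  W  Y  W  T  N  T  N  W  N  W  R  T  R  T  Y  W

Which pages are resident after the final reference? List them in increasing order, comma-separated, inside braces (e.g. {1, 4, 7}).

{T, W, Y}

W → miss, frames [W]
Y → miss, frames [W, Y]
W → hit
Y → hit
W → hit
T → miss, frames [W, Y, T]
N → miss, evict W, frames [Y, T, N]
T → hit
N → hit
W → miss, evict Y, frames [T, N, W]
N → hit
W → hit
R → miss, evict T, frames [N, W, R]
T → miss, evict N, frames [W, R, T]
R → hit
T → hit
Y → miss, evict W, frames [R, T, Y]
W → miss, evict R, frames [T, Y, W]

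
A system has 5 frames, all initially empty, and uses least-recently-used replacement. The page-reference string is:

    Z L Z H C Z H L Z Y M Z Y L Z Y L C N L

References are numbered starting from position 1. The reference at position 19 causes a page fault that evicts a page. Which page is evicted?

pos 1: Z → fault, frames {Z}
pos 2: L → fault, frames {Z,L}
pos 3: Z → hit
pos 4: H → fault, frames {L,Z,H}
pos 5: C → fault, frames {L,Z,H,C}
pos 6: Z → hit
pos 7: H → hit
pos 8: L → hit
pos 9: Z → hit
pos 10: Y → fault, frames {C,H,L,Z,Y}
pos 11: M → fault, evict C, frames {H,L,Z,Y,M}
pos 12: Z → hit
pos 13: Y → hit
pos 14: L → hit
pos 15: Z → hit
pos 16: Y → hit
pos 17: L → hit
pos 18: C → fault, evict H, frames {M,Z,Y,L,C}
pos 19: N → fault, evict M, frames {Z,Y,L,C,N}
At position 19, page M is evicted.

M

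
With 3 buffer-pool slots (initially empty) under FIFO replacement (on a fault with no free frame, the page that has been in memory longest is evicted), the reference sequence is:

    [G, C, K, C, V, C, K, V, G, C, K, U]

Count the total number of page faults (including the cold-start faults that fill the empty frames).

8

G -> miss, frames (G)
C -> miss, frames (G C)
K -> miss, frames (G C K)
C -> hit
V -> miss, evict G, frames (C K V)
C -> hit
K -> hit
V -> hit
G -> miss, evict C, frames (K V G)
C -> miss, evict K, frames (V G C)
K -> miss, evict V, frames (G C K)
U -> miss, evict G, frames (C K U)
Page faults: 8.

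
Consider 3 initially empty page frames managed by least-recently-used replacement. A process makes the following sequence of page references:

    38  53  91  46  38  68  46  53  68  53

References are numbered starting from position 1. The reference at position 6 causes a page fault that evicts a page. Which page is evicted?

91

pos 1: 38: miss, frames (38)
pos 2: 53: miss, frames (38 53)
pos 3: 91: miss, frames (38 53 91)
pos 4: 46: miss, evict 38, frames (53 91 46)
pos 5: 38: miss, evict 53, frames (91 46 38)
pos 6: 68: miss, evict 91, frames (46 38 68)
At position 6, page 91 is evicted.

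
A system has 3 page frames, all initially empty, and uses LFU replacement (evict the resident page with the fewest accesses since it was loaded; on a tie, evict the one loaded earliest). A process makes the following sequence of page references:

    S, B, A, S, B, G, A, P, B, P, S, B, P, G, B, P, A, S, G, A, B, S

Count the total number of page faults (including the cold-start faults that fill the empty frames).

12

S: miss, frames (S)
B: miss, frames (S B)
A: miss, frames (S B A)
S: hit
B: hit
G: miss, evict A, frames (S B G)
A: miss, evict G, frames (S B A)
P: miss, evict A, frames (S B P)
B: hit
P: hit
S: hit
B: hit
P: hit
G: miss, evict S, frames (B P G)
B: hit
P: hit
A: miss, evict G, frames (B P A)
S: miss, evict A, frames (B P S)
G: miss, evict S, frames (B P G)
A: miss, evict G, frames (B P A)
B: hit
S: miss, evict A, frames (B P S)
Page faults: 12.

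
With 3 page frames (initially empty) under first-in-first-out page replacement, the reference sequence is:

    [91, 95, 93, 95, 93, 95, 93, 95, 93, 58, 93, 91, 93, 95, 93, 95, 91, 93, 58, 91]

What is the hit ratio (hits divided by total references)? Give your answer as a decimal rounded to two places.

91 -> miss, frames [91]
95 -> miss, frames [91, 95]
93 -> miss, frames [91, 95, 93]
95 -> hit
93 -> hit
95 -> hit
93 -> hit
95 -> hit
93 -> hit
58 -> miss, evict 91, frames [95, 93, 58]
93 -> hit
91 -> miss, evict 95, frames [93, 58, 91]
93 -> hit
95 -> miss, evict 93, frames [58, 91, 95]
93 -> miss, evict 58, frames [91, 95, 93]
95 -> hit
91 -> hit
93 -> hit
58 -> miss, evict 91, frames [95, 93, 58]
91 -> miss, evict 95, frames [93, 58, 91]
Hits: 11 of 20 references → 11/20 = 0.5500.

0.55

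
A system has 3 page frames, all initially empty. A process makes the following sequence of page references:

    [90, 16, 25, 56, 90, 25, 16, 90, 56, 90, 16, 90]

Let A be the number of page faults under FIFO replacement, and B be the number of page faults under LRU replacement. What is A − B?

-1

Under FIFO: F F F F F . F . . . . . → 6 faults.
Under LRU: F F F F F . F . F . . . → 7 faults.
A − B = 6 − 7 = -1.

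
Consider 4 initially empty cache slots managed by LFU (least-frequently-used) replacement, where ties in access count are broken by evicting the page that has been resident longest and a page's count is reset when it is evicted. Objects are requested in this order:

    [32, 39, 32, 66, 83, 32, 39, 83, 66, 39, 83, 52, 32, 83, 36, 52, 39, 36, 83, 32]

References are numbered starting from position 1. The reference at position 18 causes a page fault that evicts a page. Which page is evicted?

52

pos 1: 32 → miss, frames {32}
pos 2: 39 → miss, frames {32,39}
pos 3: 32 → hit
pos 4: 66 → miss, frames {32,39,66}
pos 5: 83 → miss, frames {32,39,66,83}
pos 6: 32 → hit
pos 7: 39 → hit
pos 8: 83 → hit
pos 9: 66 → hit
pos 10: 39 → hit
pos 11: 83 → hit
pos 12: 52 → miss, evict 66, frames {32,39,83,52}
pos 13: 32 → hit
pos 14: 83 → hit
pos 15: 36 → miss, evict 52, frames {32,39,83,36}
pos 16: 52 → miss, evict 36, frames {32,39,83,52}
pos 17: 39 → hit
pos 18: 36 → miss, evict 52, frames {32,39,83,36}
At position 18, page 52 is evicted.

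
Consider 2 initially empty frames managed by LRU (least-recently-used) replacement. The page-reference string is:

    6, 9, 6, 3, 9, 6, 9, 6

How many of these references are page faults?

5

6: fault, frames {6}
9: fault, frames {6,9}
6: hit
3: fault, evict 9, frames {6,3}
9: fault, evict 6, frames {3,9}
6: fault, evict 3, frames {9,6}
9: hit
6: hit
Page faults: 5.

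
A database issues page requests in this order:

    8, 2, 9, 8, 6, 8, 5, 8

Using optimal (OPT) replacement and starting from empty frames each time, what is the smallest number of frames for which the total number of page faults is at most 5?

2

f=1: 8 faults
f=2: 5 faults
f=3: 5 faults
f=4: 5 faults
f=5: 5 faults
Smallest f with faults ≤ 5 is 2.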